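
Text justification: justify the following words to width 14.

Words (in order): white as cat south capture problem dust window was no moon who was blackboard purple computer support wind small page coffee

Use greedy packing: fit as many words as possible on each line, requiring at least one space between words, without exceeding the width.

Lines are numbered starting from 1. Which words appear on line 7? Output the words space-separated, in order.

Line 1: ['white', 'as', 'cat'] (min_width=12, slack=2)
Line 2: ['south', 'capture'] (min_width=13, slack=1)
Line 3: ['problem', 'dust'] (min_width=12, slack=2)
Line 4: ['window', 'was', 'no'] (min_width=13, slack=1)
Line 5: ['moon', 'who', 'was'] (min_width=12, slack=2)
Line 6: ['blackboard'] (min_width=10, slack=4)
Line 7: ['purple'] (min_width=6, slack=8)
Line 8: ['computer'] (min_width=8, slack=6)
Line 9: ['support', 'wind'] (min_width=12, slack=2)
Line 10: ['small', 'page'] (min_width=10, slack=4)
Line 11: ['coffee'] (min_width=6, slack=8)

Answer: purple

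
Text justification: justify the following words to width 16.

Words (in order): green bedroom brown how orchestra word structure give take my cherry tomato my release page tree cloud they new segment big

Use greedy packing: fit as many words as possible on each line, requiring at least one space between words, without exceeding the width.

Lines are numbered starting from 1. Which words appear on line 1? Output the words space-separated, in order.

Answer: green bedroom

Derivation:
Line 1: ['green', 'bedroom'] (min_width=13, slack=3)
Line 2: ['brown', 'how'] (min_width=9, slack=7)
Line 3: ['orchestra', 'word'] (min_width=14, slack=2)
Line 4: ['structure', 'give'] (min_width=14, slack=2)
Line 5: ['take', 'my', 'cherry'] (min_width=14, slack=2)
Line 6: ['tomato', 'my'] (min_width=9, slack=7)
Line 7: ['release', 'page'] (min_width=12, slack=4)
Line 8: ['tree', 'cloud', 'they'] (min_width=15, slack=1)
Line 9: ['new', 'segment', 'big'] (min_width=15, slack=1)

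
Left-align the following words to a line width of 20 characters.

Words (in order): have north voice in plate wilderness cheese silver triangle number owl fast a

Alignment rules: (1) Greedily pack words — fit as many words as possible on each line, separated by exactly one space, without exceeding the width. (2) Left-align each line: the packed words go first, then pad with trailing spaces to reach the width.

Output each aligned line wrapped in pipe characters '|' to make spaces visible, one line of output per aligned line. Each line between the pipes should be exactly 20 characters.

Line 1: ['have', 'north', 'voice', 'in'] (min_width=19, slack=1)
Line 2: ['plate', 'wilderness'] (min_width=16, slack=4)
Line 3: ['cheese', 'silver'] (min_width=13, slack=7)
Line 4: ['triangle', 'number', 'owl'] (min_width=19, slack=1)
Line 5: ['fast', 'a'] (min_width=6, slack=14)

Answer: |have north voice in |
|plate wilderness    |
|cheese silver       |
|triangle number owl |
|fast a              |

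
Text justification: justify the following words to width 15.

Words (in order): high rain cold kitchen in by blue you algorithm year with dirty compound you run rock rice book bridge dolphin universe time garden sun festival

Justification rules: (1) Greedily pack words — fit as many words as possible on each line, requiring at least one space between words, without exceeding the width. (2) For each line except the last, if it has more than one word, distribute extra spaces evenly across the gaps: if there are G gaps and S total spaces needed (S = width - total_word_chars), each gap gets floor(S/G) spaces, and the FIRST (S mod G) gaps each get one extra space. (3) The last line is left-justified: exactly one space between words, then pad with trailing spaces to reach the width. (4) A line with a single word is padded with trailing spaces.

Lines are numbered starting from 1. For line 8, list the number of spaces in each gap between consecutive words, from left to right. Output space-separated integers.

Answer: 5

Derivation:
Line 1: ['high', 'rain', 'cold'] (min_width=14, slack=1)
Line 2: ['kitchen', 'in', 'by'] (min_width=13, slack=2)
Line 3: ['blue', 'you'] (min_width=8, slack=7)
Line 4: ['algorithm', 'year'] (min_width=14, slack=1)
Line 5: ['with', 'dirty'] (min_width=10, slack=5)
Line 6: ['compound', 'you'] (min_width=12, slack=3)
Line 7: ['run', 'rock', 'rice'] (min_width=13, slack=2)
Line 8: ['book', 'bridge'] (min_width=11, slack=4)
Line 9: ['dolphin'] (min_width=7, slack=8)
Line 10: ['universe', 'time'] (min_width=13, slack=2)
Line 11: ['garden', 'sun'] (min_width=10, slack=5)
Line 12: ['festival'] (min_width=8, slack=7)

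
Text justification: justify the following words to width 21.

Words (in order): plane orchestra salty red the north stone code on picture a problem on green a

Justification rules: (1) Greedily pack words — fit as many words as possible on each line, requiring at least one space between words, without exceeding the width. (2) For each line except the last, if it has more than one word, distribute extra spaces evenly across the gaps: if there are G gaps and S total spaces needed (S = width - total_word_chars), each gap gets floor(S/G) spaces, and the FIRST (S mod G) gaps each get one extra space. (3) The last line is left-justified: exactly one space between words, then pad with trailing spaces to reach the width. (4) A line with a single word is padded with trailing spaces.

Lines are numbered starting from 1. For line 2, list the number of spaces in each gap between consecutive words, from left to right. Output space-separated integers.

Line 1: ['plane', 'orchestra', 'salty'] (min_width=21, slack=0)
Line 2: ['red', 'the', 'north', 'stone'] (min_width=19, slack=2)
Line 3: ['code', 'on', 'picture', 'a'] (min_width=17, slack=4)
Line 4: ['problem', 'on', 'green', 'a'] (min_width=18, slack=3)

Answer: 2 2 1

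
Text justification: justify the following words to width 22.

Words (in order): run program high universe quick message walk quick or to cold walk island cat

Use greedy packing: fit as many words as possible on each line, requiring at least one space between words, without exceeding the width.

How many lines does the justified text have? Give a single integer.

Answer: 4

Derivation:
Line 1: ['run', 'program', 'high'] (min_width=16, slack=6)
Line 2: ['universe', 'quick', 'message'] (min_width=22, slack=0)
Line 3: ['walk', 'quick', 'or', 'to', 'cold'] (min_width=21, slack=1)
Line 4: ['walk', 'island', 'cat'] (min_width=15, slack=7)
Total lines: 4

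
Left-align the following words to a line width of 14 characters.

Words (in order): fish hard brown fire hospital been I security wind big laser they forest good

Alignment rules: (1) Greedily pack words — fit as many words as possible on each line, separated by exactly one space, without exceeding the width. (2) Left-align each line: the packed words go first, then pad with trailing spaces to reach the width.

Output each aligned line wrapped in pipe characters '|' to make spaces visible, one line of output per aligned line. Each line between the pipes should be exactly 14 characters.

Answer: |fish hard     |
|brown fire    |
|hospital been |
|I security    |
|wind big laser|
|they forest   |
|good          |

Derivation:
Line 1: ['fish', 'hard'] (min_width=9, slack=5)
Line 2: ['brown', 'fire'] (min_width=10, slack=4)
Line 3: ['hospital', 'been'] (min_width=13, slack=1)
Line 4: ['I', 'security'] (min_width=10, slack=4)
Line 5: ['wind', 'big', 'laser'] (min_width=14, slack=0)
Line 6: ['they', 'forest'] (min_width=11, slack=3)
Line 7: ['good'] (min_width=4, slack=10)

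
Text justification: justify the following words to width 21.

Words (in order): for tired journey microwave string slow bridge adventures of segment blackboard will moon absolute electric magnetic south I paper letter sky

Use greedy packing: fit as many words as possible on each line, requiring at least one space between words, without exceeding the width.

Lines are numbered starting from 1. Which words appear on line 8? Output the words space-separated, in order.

Line 1: ['for', 'tired', 'journey'] (min_width=17, slack=4)
Line 2: ['microwave', 'string', 'slow'] (min_width=21, slack=0)
Line 3: ['bridge', 'adventures', 'of'] (min_width=20, slack=1)
Line 4: ['segment', 'blackboard'] (min_width=18, slack=3)
Line 5: ['will', 'moon', 'absolute'] (min_width=18, slack=3)
Line 6: ['electric', 'magnetic'] (min_width=17, slack=4)
Line 7: ['south', 'I', 'paper', 'letter'] (min_width=20, slack=1)
Line 8: ['sky'] (min_width=3, slack=18)

Answer: sky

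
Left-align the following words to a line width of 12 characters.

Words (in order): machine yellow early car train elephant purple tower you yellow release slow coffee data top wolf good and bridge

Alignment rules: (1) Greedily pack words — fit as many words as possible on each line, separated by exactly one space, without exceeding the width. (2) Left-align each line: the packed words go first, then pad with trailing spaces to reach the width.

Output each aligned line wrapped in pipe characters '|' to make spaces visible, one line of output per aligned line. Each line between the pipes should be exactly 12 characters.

Line 1: ['machine'] (min_width=7, slack=5)
Line 2: ['yellow', 'early'] (min_width=12, slack=0)
Line 3: ['car', 'train'] (min_width=9, slack=3)
Line 4: ['elephant'] (min_width=8, slack=4)
Line 5: ['purple', 'tower'] (min_width=12, slack=0)
Line 6: ['you', 'yellow'] (min_width=10, slack=2)
Line 7: ['release', 'slow'] (min_width=12, slack=0)
Line 8: ['coffee', 'data'] (min_width=11, slack=1)
Line 9: ['top', 'wolf'] (min_width=8, slack=4)
Line 10: ['good', 'and'] (min_width=8, slack=4)
Line 11: ['bridge'] (min_width=6, slack=6)

Answer: |machine     |
|yellow early|
|car train   |
|elephant    |
|purple tower|
|you yellow  |
|release slow|
|coffee data |
|top wolf    |
|good and    |
|bridge      |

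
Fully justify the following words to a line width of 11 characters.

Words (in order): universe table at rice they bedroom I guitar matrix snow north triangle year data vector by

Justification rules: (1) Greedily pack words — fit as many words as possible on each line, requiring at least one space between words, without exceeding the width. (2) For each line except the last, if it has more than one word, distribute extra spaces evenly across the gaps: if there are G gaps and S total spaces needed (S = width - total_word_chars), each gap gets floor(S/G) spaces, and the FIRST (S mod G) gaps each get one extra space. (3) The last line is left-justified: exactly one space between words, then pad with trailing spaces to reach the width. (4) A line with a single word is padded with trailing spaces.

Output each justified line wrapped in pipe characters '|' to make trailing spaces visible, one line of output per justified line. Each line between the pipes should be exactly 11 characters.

Line 1: ['universe'] (min_width=8, slack=3)
Line 2: ['table', 'at'] (min_width=8, slack=3)
Line 3: ['rice', 'they'] (min_width=9, slack=2)
Line 4: ['bedroom', 'I'] (min_width=9, slack=2)
Line 5: ['guitar'] (min_width=6, slack=5)
Line 6: ['matrix', 'snow'] (min_width=11, slack=0)
Line 7: ['north'] (min_width=5, slack=6)
Line 8: ['triangle'] (min_width=8, slack=3)
Line 9: ['year', 'data'] (min_width=9, slack=2)
Line 10: ['vector', 'by'] (min_width=9, slack=2)

Answer: |universe   |
|table    at|
|rice   they|
|bedroom   I|
|guitar     |
|matrix snow|
|north      |
|triangle   |
|year   data|
|vector by  |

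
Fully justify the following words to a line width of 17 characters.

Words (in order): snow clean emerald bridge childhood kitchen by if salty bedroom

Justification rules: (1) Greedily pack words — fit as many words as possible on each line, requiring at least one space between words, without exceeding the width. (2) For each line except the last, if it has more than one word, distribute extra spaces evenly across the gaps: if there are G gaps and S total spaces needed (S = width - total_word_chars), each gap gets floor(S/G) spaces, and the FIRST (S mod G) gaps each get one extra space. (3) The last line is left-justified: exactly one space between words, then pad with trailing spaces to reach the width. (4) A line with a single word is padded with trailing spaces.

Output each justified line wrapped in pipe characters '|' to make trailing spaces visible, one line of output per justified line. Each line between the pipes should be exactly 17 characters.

Line 1: ['snow', 'clean'] (min_width=10, slack=7)
Line 2: ['emerald', 'bridge'] (min_width=14, slack=3)
Line 3: ['childhood', 'kitchen'] (min_width=17, slack=0)
Line 4: ['by', 'if', 'salty'] (min_width=11, slack=6)
Line 5: ['bedroom'] (min_width=7, slack=10)

Answer: |snow        clean|
|emerald    bridge|
|childhood kitchen|
|by    if    salty|
|bedroom          |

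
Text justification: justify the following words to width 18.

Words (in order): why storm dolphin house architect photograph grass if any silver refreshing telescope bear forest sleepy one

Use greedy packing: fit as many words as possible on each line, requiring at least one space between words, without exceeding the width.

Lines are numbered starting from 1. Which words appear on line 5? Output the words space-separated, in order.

Answer: refreshing

Derivation:
Line 1: ['why', 'storm', 'dolphin'] (min_width=17, slack=1)
Line 2: ['house', 'architect'] (min_width=15, slack=3)
Line 3: ['photograph', 'grass'] (min_width=16, slack=2)
Line 4: ['if', 'any', 'silver'] (min_width=13, slack=5)
Line 5: ['refreshing'] (min_width=10, slack=8)
Line 6: ['telescope', 'bear'] (min_width=14, slack=4)
Line 7: ['forest', 'sleepy', 'one'] (min_width=17, slack=1)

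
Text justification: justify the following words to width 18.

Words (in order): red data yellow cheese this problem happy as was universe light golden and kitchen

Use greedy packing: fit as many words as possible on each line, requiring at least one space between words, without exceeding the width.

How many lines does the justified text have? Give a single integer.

Answer: 5

Derivation:
Line 1: ['red', 'data', 'yellow'] (min_width=15, slack=3)
Line 2: ['cheese', 'this'] (min_width=11, slack=7)
Line 3: ['problem', 'happy', 'as'] (min_width=16, slack=2)
Line 4: ['was', 'universe', 'light'] (min_width=18, slack=0)
Line 5: ['golden', 'and', 'kitchen'] (min_width=18, slack=0)
Total lines: 5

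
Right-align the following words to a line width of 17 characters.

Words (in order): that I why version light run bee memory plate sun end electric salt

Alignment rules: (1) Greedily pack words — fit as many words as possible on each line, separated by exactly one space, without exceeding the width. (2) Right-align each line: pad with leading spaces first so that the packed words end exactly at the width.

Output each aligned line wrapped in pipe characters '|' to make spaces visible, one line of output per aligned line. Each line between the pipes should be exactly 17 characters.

Line 1: ['that', 'I', 'why'] (min_width=10, slack=7)
Line 2: ['version', 'light', 'run'] (min_width=17, slack=0)
Line 3: ['bee', 'memory', 'plate'] (min_width=16, slack=1)
Line 4: ['sun', 'end', 'electric'] (min_width=16, slack=1)
Line 5: ['salt'] (min_width=4, slack=13)

Answer: |       that I why|
|version light run|
| bee memory plate|
| sun end electric|
|             salt|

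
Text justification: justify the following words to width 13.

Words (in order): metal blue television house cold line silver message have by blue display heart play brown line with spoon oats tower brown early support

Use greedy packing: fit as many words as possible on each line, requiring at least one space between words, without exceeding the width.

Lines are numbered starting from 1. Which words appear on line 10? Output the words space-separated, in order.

Line 1: ['metal', 'blue'] (min_width=10, slack=3)
Line 2: ['television'] (min_width=10, slack=3)
Line 3: ['house', 'cold'] (min_width=10, slack=3)
Line 4: ['line', 'silver'] (min_width=11, slack=2)
Line 5: ['message', 'have'] (min_width=12, slack=1)
Line 6: ['by', 'blue'] (min_width=7, slack=6)
Line 7: ['display', 'heart'] (min_width=13, slack=0)
Line 8: ['play', 'brown'] (min_width=10, slack=3)
Line 9: ['line', 'with'] (min_width=9, slack=4)
Line 10: ['spoon', 'oats'] (min_width=10, slack=3)
Line 11: ['tower', 'brown'] (min_width=11, slack=2)
Line 12: ['early', 'support'] (min_width=13, slack=0)

Answer: spoon oats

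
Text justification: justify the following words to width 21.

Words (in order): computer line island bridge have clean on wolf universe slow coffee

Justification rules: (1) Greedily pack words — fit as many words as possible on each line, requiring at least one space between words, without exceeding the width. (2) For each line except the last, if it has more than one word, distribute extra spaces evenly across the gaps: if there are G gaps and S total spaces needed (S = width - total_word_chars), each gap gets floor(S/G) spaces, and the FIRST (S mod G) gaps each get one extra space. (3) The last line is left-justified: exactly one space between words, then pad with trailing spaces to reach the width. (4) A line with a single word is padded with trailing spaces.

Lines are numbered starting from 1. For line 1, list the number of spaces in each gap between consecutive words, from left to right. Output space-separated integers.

Answer: 2 1

Derivation:
Line 1: ['computer', 'line', 'island'] (min_width=20, slack=1)
Line 2: ['bridge', 'have', 'clean', 'on'] (min_width=20, slack=1)
Line 3: ['wolf', 'universe', 'slow'] (min_width=18, slack=3)
Line 4: ['coffee'] (min_width=6, slack=15)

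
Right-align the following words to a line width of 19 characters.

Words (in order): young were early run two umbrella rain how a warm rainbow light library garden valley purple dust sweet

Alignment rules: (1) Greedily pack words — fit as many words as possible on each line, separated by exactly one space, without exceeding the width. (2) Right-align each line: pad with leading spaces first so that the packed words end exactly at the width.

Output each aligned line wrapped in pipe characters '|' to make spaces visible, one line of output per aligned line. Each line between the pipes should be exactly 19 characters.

Line 1: ['young', 'were', 'early'] (min_width=16, slack=3)
Line 2: ['run', 'two', 'umbrella'] (min_width=16, slack=3)
Line 3: ['rain', 'how', 'a', 'warm'] (min_width=15, slack=4)
Line 4: ['rainbow', 'light'] (min_width=13, slack=6)
Line 5: ['library', 'garden'] (min_width=14, slack=5)
Line 6: ['valley', 'purple', 'dust'] (min_width=18, slack=1)
Line 7: ['sweet'] (min_width=5, slack=14)

Answer: |   young were early|
|   run two umbrella|
|    rain how a warm|
|      rainbow light|
|     library garden|
| valley purple dust|
|              sweet|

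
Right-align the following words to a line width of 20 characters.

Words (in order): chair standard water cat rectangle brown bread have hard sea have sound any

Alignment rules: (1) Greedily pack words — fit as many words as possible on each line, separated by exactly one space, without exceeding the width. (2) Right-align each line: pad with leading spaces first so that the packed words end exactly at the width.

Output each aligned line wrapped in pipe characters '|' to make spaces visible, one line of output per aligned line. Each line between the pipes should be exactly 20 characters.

Line 1: ['chair', 'standard', 'water'] (min_width=20, slack=0)
Line 2: ['cat', 'rectangle', 'brown'] (min_width=19, slack=1)
Line 3: ['bread', 'have', 'hard', 'sea'] (min_width=19, slack=1)
Line 4: ['have', 'sound', 'any'] (min_width=14, slack=6)

Answer: |chair standard water|
| cat rectangle brown|
| bread have hard sea|
|      have sound any|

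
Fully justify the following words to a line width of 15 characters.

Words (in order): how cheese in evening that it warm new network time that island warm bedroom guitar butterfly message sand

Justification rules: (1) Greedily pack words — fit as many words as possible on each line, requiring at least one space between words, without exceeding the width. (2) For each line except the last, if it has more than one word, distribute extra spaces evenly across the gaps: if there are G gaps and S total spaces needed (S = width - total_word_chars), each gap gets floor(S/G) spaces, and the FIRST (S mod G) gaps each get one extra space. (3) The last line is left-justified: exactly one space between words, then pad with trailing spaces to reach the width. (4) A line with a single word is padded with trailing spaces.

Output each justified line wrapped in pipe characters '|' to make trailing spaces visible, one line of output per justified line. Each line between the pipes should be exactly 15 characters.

Line 1: ['how', 'cheese', 'in'] (min_width=13, slack=2)
Line 2: ['evening', 'that', 'it'] (min_width=15, slack=0)
Line 3: ['warm', 'new'] (min_width=8, slack=7)
Line 4: ['network', 'time'] (min_width=12, slack=3)
Line 5: ['that', 'island'] (min_width=11, slack=4)
Line 6: ['warm', 'bedroom'] (min_width=12, slack=3)
Line 7: ['guitar'] (min_width=6, slack=9)
Line 8: ['butterfly'] (min_width=9, slack=6)
Line 9: ['message', 'sand'] (min_width=12, slack=3)

Answer: |how  cheese  in|
|evening that it|
|warm        new|
|network    time|
|that     island|
|warm    bedroom|
|guitar         |
|butterfly      |
|message sand   |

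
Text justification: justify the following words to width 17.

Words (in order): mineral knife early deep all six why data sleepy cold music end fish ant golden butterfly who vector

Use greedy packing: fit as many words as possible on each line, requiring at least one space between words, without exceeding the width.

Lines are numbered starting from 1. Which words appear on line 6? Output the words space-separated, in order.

Line 1: ['mineral', 'knife'] (min_width=13, slack=4)
Line 2: ['early', 'deep', 'all'] (min_width=14, slack=3)
Line 3: ['six', 'why', 'data'] (min_width=12, slack=5)
Line 4: ['sleepy', 'cold', 'music'] (min_width=17, slack=0)
Line 5: ['end', 'fish', 'ant'] (min_width=12, slack=5)
Line 6: ['golden', 'butterfly'] (min_width=16, slack=1)
Line 7: ['who', 'vector'] (min_width=10, slack=7)

Answer: golden butterfly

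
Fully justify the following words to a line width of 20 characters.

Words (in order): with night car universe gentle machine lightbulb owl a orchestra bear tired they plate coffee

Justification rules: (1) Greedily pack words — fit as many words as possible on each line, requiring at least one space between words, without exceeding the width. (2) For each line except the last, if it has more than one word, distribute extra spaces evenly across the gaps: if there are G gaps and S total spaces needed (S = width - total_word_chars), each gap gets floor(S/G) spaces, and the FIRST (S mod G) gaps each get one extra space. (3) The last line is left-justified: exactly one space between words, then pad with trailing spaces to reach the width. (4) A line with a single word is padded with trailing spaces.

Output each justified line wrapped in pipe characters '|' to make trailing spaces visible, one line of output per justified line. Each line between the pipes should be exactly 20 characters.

Line 1: ['with', 'night', 'car'] (min_width=14, slack=6)
Line 2: ['universe', 'gentle'] (min_width=15, slack=5)
Line 3: ['machine', 'lightbulb'] (min_width=17, slack=3)
Line 4: ['owl', 'a', 'orchestra', 'bear'] (min_width=20, slack=0)
Line 5: ['tired', 'they', 'plate'] (min_width=16, slack=4)
Line 6: ['coffee'] (min_width=6, slack=14)

Answer: |with    night    car|
|universe      gentle|
|machine    lightbulb|
|owl a orchestra bear|
|tired   they   plate|
|coffee              |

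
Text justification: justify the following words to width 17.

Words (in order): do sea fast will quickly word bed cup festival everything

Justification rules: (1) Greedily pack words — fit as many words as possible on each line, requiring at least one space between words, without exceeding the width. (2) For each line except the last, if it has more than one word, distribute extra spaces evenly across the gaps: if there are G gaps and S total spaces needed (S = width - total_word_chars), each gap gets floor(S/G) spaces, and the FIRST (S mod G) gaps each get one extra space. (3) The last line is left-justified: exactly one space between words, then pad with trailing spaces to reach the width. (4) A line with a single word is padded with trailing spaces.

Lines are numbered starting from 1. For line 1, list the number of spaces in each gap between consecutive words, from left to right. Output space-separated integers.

Answer: 2 1 1

Derivation:
Line 1: ['do', 'sea', 'fast', 'will'] (min_width=16, slack=1)
Line 2: ['quickly', 'word', 'bed'] (min_width=16, slack=1)
Line 3: ['cup', 'festival'] (min_width=12, slack=5)
Line 4: ['everything'] (min_width=10, slack=7)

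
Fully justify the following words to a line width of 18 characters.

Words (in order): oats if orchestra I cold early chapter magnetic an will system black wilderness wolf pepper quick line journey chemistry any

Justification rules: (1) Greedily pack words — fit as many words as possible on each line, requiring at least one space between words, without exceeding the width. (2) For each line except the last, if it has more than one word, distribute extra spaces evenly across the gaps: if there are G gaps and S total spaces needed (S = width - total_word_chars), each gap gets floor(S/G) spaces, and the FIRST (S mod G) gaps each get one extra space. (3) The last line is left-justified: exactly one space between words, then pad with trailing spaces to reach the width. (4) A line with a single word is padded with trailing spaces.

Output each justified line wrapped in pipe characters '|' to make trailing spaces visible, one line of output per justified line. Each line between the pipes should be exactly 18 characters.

Line 1: ['oats', 'if', 'orchestra'] (min_width=17, slack=1)
Line 2: ['I', 'cold', 'early'] (min_width=12, slack=6)
Line 3: ['chapter', 'magnetic'] (min_width=16, slack=2)
Line 4: ['an', 'will', 'system'] (min_width=14, slack=4)
Line 5: ['black', 'wilderness'] (min_width=16, slack=2)
Line 6: ['wolf', 'pepper', 'quick'] (min_width=17, slack=1)
Line 7: ['line', 'journey'] (min_width=12, slack=6)
Line 8: ['chemistry', 'any'] (min_width=13, slack=5)

Answer: |oats  if orchestra|
|I    cold    early|
|chapter   magnetic|
|an   will   system|
|black   wilderness|
|wolf  pepper quick|
|line       journey|
|chemistry any     |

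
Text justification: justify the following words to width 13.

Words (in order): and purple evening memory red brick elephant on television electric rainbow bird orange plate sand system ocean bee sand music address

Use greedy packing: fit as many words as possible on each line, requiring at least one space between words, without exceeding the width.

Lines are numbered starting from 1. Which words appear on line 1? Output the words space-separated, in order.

Line 1: ['and', 'purple'] (min_width=10, slack=3)
Line 2: ['evening'] (min_width=7, slack=6)
Line 3: ['memory', 'red'] (min_width=10, slack=3)
Line 4: ['brick'] (min_width=5, slack=8)
Line 5: ['elephant', 'on'] (min_width=11, slack=2)
Line 6: ['television'] (min_width=10, slack=3)
Line 7: ['electric'] (min_width=8, slack=5)
Line 8: ['rainbow', 'bird'] (min_width=12, slack=1)
Line 9: ['orange', 'plate'] (min_width=12, slack=1)
Line 10: ['sand', 'system'] (min_width=11, slack=2)
Line 11: ['ocean', 'bee'] (min_width=9, slack=4)
Line 12: ['sand', 'music'] (min_width=10, slack=3)
Line 13: ['address'] (min_width=7, slack=6)

Answer: and purple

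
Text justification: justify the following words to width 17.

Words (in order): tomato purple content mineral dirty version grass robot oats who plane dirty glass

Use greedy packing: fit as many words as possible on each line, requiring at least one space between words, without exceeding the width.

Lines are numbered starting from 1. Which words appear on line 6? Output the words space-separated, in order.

Answer: glass

Derivation:
Line 1: ['tomato', 'purple'] (min_width=13, slack=4)
Line 2: ['content', 'mineral'] (min_width=15, slack=2)
Line 3: ['dirty', 'version'] (min_width=13, slack=4)
Line 4: ['grass', 'robot', 'oats'] (min_width=16, slack=1)
Line 5: ['who', 'plane', 'dirty'] (min_width=15, slack=2)
Line 6: ['glass'] (min_width=5, slack=12)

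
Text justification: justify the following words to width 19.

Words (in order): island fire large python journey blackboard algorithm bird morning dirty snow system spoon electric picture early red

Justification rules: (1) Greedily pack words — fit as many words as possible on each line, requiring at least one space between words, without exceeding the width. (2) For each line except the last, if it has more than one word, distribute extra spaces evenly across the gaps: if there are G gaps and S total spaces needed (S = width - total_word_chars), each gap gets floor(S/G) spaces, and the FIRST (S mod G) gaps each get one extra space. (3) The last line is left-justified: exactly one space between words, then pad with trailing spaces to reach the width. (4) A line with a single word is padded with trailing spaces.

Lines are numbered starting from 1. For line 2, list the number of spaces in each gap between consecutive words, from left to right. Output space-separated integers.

Answer: 6

Derivation:
Line 1: ['island', 'fire', 'large'] (min_width=17, slack=2)
Line 2: ['python', 'journey'] (min_width=14, slack=5)
Line 3: ['blackboard'] (min_width=10, slack=9)
Line 4: ['algorithm', 'bird'] (min_width=14, slack=5)
Line 5: ['morning', 'dirty', 'snow'] (min_width=18, slack=1)
Line 6: ['system', 'spoon'] (min_width=12, slack=7)
Line 7: ['electric', 'picture'] (min_width=16, slack=3)
Line 8: ['early', 'red'] (min_width=9, slack=10)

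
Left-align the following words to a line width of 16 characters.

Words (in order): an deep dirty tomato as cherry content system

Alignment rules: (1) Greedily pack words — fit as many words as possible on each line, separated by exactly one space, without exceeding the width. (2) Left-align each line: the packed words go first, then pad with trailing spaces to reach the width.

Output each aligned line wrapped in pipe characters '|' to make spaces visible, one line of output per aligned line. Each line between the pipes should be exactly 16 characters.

Line 1: ['an', 'deep', 'dirty'] (min_width=13, slack=3)
Line 2: ['tomato', 'as', 'cherry'] (min_width=16, slack=0)
Line 3: ['content', 'system'] (min_width=14, slack=2)

Answer: |an deep dirty   |
|tomato as cherry|
|content system  |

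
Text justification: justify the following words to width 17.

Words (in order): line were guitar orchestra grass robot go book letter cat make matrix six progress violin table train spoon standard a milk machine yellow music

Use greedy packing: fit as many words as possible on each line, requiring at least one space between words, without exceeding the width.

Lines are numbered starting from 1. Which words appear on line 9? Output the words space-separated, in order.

Line 1: ['line', 'were', 'guitar'] (min_width=16, slack=1)
Line 2: ['orchestra', 'grass'] (min_width=15, slack=2)
Line 3: ['robot', 'go', 'book'] (min_width=13, slack=4)
Line 4: ['letter', 'cat', 'make'] (min_width=15, slack=2)
Line 5: ['matrix', 'six'] (min_width=10, slack=7)
Line 6: ['progress', 'violin'] (min_width=15, slack=2)
Line 7: ['table', 'train', 'spoon'] (min_width=17, slack=0)
Line 8: ['standard', 'a', 'milk'] (min_width=15, slack=2)
Line 9: ['machine', 'yellow'] (min_width=14, slack=3)
Line 10: ['music'] (min_width=5, slack=12)

Answer: machine yellow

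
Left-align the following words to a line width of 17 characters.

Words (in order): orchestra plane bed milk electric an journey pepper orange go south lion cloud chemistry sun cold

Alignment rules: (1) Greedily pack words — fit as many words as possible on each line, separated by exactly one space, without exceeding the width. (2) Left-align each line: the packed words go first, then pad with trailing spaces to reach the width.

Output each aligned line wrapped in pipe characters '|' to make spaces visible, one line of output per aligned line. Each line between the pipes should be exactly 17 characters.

Answer: |orchestra plane  |
|bed milk electric|
|an journey pepper|
|orange go south  |
|lion cloud       |
|chemistry sun    |
|cold             |

Derivation:
Line 1: ['orchestra', 'plane'] (min_width=15, slack=2)
Line 2: ['bed', 'milk', 'electric'] (min_width=17, slack=0)
Line 3: ['an', 'journey', 'pepper'] (min_width=17, slack=0)
Line 4: ['orange', 'go', 'south'] (min_width=15, slack=2)
Line 5: ['lion', 'cloud'] (min_width=10, slack=7)
Line 6: ['chemistry', 'sun'] (min_width=13, slack=4)
Line 7: ['cold'] (min_width=4, slack=13)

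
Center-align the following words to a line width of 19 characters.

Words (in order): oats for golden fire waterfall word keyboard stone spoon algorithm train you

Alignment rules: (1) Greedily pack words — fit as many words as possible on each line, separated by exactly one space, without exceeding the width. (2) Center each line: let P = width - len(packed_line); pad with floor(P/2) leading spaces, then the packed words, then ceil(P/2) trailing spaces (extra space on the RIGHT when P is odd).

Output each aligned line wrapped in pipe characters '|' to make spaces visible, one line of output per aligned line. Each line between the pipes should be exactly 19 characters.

Answer: |  oats for golden  |
|fire waterfall word|
|  keyboard stone   |
|  spoon algorithm  |
|     train you     |

Derivation:
Line 1: ['oats', 'for', 'golden'] (min_width=15, slack=4)
Line 2: ['fire', 'waterfall', 'word'] (min_width=19, slack=0)
Line 3: ['keyboard', 'stone'] (min_width=14, slack=5)
Line 4: ['spoon', 'algorithm'] (min_width=15, slack=4)
Line 5: ['train', 'you'] (min_width=9, slack=10)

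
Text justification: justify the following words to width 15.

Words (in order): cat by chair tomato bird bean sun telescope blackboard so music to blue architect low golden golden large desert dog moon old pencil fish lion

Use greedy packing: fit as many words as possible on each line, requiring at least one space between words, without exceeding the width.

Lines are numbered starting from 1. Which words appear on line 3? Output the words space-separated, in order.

Line 1: ['cat', 'by', 'chair'] (min_width=12, slack=3)
Line 2: ['tomato', 'bird'] (min_width=11, slack=4)
Line 3: ['bean', 'sun'] (min_width=8, slack=7)
Line 4: ['telescope'] (min_width=9, slack=6)
Line 5: ['blackboard', 'so'] (min_width=13, slack=2)
Line 6: ['music', 'to', 'blue'] (min_width=13, slack=2)
Line 7: ['architect', 'low'] (min_width=13, slack=2)
Line 8: ['golden', 'golden'] (min_width=13, slack=2)
Line 9: ['large', 'desert'] (min_width=12, slack=3)
Line 10: ['dog', 'moon', 'old'] (min_width=12, slack=3)
Line 11: ['pencil', 'fish'] (min_width=11, slack=4)
Line 12: ['lion'] (min_width=4, slack=11)

Answer: bean sun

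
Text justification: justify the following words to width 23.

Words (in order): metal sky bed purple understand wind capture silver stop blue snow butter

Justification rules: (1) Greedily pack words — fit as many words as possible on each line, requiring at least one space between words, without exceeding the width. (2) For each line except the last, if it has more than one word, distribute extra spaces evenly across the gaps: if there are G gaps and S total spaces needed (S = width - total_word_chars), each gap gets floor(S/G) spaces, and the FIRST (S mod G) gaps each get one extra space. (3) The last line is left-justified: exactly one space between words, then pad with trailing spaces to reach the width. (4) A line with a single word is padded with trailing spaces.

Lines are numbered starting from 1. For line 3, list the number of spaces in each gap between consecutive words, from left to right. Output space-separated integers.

Answer: 2 2 1

Derivation:
Line 1: ['metal', 'sky', 'bed', 'purple'] (min_width=20, slack=3)
Line 2: ['understand', 'wind', 'capture'] (min_width=23, slack=0)
Line 3: ['silver', 'stop', 'blue', 'snow'] (min_width=21, slack=2)
Line 4: ['butter'] (min_width=6, slack=17)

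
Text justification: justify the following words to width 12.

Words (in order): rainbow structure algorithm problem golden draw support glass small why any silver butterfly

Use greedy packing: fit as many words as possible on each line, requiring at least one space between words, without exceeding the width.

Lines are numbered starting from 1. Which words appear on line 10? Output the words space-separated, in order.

Answer: butterfly

Derivation:
Line 1: ['rainbow'] (min_width=7, slack=5)
Line 2: ['structure'] (min_width=9, slack=3)
Line 3: ['algorithm'] (min_width=9, slack=3)
Line 4: ['problem'] (min_width=7, slack=5)
Line 5: ['golden', 'draw'] (min_width=11, slack=1)
Line 6: ['support'] (min_width=7, slack=5)
Line 7: ['glass', 'small'] (min_width=11, slack=1)
Line 8: ['why', 'any'] (min_width=7, slack=5)
Line 9: ['silver'] (min_width=6, slack=6)
Line 10: ['butterfly'] (min_width=9, slack=3)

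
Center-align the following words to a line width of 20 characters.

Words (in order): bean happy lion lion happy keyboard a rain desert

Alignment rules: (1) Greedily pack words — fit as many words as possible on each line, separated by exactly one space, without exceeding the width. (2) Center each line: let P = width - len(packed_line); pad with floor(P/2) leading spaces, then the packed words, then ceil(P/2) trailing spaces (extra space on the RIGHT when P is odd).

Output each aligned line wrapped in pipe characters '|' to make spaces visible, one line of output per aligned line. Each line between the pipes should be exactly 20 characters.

Line 1: ['bean', 'happy', 'lion', 'lion'] (min_width=20, slack=0)
Line 2: ['happy', 'keyboard', 'a'] (min_width=16, slack=4)
Line 3: ['rain', 'desert'] (min_width=11, slack=9)

Answer: |bean happy lion lion|
|  happy keyboard a  |
|    rain desert     |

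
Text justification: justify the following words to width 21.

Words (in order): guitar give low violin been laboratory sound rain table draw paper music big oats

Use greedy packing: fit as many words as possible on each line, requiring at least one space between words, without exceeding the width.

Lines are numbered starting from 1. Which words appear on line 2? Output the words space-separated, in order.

Answer: violin been

Derivation:
Line 1: ['guitar', 'give', 'low'] (min_width=15, slack=6)
Line 2: ['violin', 'been'] (min_width=11, slack=10)
Line 3: ['laboratory', 'sound', 'rain'] (min_width=21, slack=0)
Line 4: ['table', 'draw', 'paper'] (min_width=16, slack=5)
Line 5: ['music', 'big', 'oats'] (min_width=14, slack=7)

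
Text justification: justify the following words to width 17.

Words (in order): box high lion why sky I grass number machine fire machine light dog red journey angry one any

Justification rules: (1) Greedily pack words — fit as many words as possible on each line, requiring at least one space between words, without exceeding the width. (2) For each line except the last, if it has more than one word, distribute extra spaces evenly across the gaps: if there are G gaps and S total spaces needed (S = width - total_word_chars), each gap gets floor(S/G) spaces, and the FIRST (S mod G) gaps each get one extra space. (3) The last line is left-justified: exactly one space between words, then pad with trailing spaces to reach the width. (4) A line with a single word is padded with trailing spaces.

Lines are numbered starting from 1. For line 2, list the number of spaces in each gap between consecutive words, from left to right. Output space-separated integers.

Line 1: ['box', 'high', 'lion', 'why'] (min_width=17, slack=0)
Line 2: ['sky', 'I', 'grass'] (min_width=11, slack=6)
Line 3: ['number', 'machine'] (min_width=14, slack=3)
Line 4: ['fire', 'machine'] (min_width=12, slack=5)
Line 5: ['light', 'dog', 'red'] (min_width=13, slack=4)
Line 6: ['journey', 'angry', 'one'] (min_width=17, slack=0)
Line 7: ['any'] (min_width=3, slack=14)

Answer: 4 4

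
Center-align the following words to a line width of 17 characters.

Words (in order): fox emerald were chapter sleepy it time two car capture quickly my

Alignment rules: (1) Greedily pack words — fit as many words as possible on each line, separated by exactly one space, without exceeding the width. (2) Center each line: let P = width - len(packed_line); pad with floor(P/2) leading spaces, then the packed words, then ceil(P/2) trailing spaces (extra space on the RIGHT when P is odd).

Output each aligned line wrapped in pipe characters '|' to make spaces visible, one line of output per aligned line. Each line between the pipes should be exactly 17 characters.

Answer: |fox emerald were |
|chapter sleepy it|
|  time two car   |
| capture quickly |
|       my        |

Derivation:
Line 1: ['fox', 'emerald', 'were'] (min_width=16, slack=1)
Line 2: ['chapter', 'sleepy', 'it'] (min_width=17, slack=0)
Line 3: ['time', 'two', 'car'] (min_width=12, slack=5)
Line 4: ['capture', 'quickly'] (min_width=15, slack=2)
Line 5: ['my'] (min_width=2, slack=15)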